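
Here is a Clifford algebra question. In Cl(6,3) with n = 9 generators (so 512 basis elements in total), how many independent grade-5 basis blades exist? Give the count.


Number of grade-k basis blades in Cl(p,q) with n = p + q is C(n, k).
n = 6 + 3 = 9
C(9, 5) = 9! / (5! * 4!)
= 362880 / (120 * 24)
= 126


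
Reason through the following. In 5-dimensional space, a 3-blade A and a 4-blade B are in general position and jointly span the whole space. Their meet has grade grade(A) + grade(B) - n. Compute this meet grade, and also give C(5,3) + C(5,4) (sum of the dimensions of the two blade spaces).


Meet grade = grade(A) + grade(B) - n
= 3 + 4 - 5 = 2
C(5,3) = 10
C(5,4) = 5
dim_A + dim_B = 10 + 5 = 15


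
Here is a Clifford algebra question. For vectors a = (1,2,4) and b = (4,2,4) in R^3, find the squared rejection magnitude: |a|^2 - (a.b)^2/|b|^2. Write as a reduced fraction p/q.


|a|^2 = 1^2 + 2^2 + 4^2 = 21
|b|^2 = 4^2 + 2^2 + 4^2 = 36
a . b = 1*4 + 2*2 + 4*4 = 24
(a.b)^2 = 24^2 = 576
|rej|^2 = 21 - 576/36
= (756 - 576)/36
= 180/36
In lowest terms: 5/1


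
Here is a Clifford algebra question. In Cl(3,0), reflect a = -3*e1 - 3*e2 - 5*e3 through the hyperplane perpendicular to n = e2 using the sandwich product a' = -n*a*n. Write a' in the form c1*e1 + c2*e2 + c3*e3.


Reflection formula: a' = -n*a*n, with n = e2 (unit vector, n^2 = 1).
For reflection through hyperplane perp to e2:
The component along e2 flips sign, others stay.
a = (-3, -3, -5)
a' = (-3, 3, -5)
a' = -3*e1 + 3*e2 - 5*e3


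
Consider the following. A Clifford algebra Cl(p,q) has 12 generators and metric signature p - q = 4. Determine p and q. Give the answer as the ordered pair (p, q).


We need p + q = 12 and p - q = 4.
Adding: 2p = 12 + 4 = 16, so p = 8.
Then q = 12 - 8 = 4.
(p, q) = (8, 4)


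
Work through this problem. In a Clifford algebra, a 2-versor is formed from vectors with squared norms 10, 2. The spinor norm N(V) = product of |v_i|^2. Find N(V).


Spinor norm N(V) = |v1|^2 * |v2|^2 * ... * |v2|^2
= 10 * 2
Running product: 10, 20
N(V) = 20


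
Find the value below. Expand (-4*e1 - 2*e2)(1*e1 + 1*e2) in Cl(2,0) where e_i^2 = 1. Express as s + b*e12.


Expand: (-4*e1 - 2*e2)(1*e1 + 1*e2)
= (-4)*1*e1e1 + (-4)*1*e1e2 + (-2)*1*e2e1 + (-2)*1*e2e2
Using e1^2 = e2^2 = 1, e2e1 = -e1e2:
Scalar part s = (-4)*1 + (-2)*1 = -4 + (-2) = -6
Bivector part b = (-4)*1 - (-2)*1 = -4 - (-2) = -2
uv = -6 - 2*e12


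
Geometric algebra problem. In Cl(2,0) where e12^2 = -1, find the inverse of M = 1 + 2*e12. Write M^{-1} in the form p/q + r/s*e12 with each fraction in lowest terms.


M = 1 + 2*e12, where e12^2 = -1.
Since M commutes with its reverse ~M = a - b*e12, M * ~M = a^2 - b^2*e12^2 = a^2 + b^2.
So M^{-1} = ~M / (a^2 + b^2) = (a - b*e12)/(a^2 + b^2).
a^2 + b^2 = 1 + 4 = 5
Scalar part = 1/5 = 1/5
Bivector coeff = -2/5 = -2/5
M^{-1} = 1/5 - 2/5*e12


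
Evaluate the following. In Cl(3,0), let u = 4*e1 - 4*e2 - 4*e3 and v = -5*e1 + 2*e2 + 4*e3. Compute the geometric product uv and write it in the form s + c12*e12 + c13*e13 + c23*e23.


In Cl(3,0): e_i^2 = 1, e_ie_j = -e_je_i for i != j.
Scalar part = u . v = 4*(-5) + (-4)*2 + (-4)*4
= -20 + (-8) + (-16) = -44
e12 coeff = 4*2 - (-4)*(-5) = 8 - 20 = -12
e13 coeff = 4*4 - (-4)*(-5) = 16 - 20 = -4
e23 coeff = (-4)*4 - (-4)*2 = -16 - (-8) = -8
uv = -44 - 12*e12 - 4*e13 - 8*e23


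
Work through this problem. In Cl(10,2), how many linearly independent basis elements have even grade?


Even subalgebra dimension = 2^(n-1)
n = 10 + 2 = 12
2^(12 - 1) = 2^11 = 2048
Verification: sum of C(12,k) for even k = 1 + 66 + 495 + 924 + 495 + 66 + 1 = 2048
Result = 2048


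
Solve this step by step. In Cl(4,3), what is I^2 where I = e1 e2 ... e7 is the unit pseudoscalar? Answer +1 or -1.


The pseudoscalar I = e1...e_n (product of all n generators) of Cl(p,q) satisfies I^2 = (-1)^(q + n(n-1)/2).
p = 4, q = 3, n = p + q = 7
n(n-1)/2 = 7 * 6 / 2 = 21
Exponent = q + n(n-1)/2 = 3 + 21 = 24
I^2 = (-1)^24 = +1


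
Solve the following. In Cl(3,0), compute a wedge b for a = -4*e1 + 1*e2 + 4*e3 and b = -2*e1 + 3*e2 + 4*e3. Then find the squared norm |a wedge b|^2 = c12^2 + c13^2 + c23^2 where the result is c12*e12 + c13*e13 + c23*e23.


a wedge b = (a1*b2 - a2*b1)*e12 + (a1*b3 - a3*b1)*e13 + (a2*b3 - a3*b2)*e23
e12 coeff: (-4)*3 - 1*(-2) = -12 - (-2) = -10
e13 coeff: (-4)*4 - 4*(-2) = -16 - (-8) = -8
e23 coeff: 1*4 - 4*3 = 4 - 12 = -8
|a wedge b|^2 = (-10)^2 + (-8)^2 + (-8)^2
= 100 + 64 + 64
= 228


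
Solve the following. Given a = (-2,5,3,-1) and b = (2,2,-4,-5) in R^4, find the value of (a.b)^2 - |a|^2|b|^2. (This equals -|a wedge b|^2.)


a . b = (-2)*2 + 5*2 + 3*(-4) + (-1)*(-5)
= -4 + 10 + (-12) + 5 = -1
|a|^2 = (-2)^2 + 5^2 + 3^2 + (-1)^2 = 39
|b|^2 = 2^2 + 2^2 + (-4)^2 + (-5)^2 = 49
(a.b)^2 = (-1)^2 = 1
|a|^2 * |b|^2 = 39 * 49 = 1911
Result = 1 - 1911 = -1910


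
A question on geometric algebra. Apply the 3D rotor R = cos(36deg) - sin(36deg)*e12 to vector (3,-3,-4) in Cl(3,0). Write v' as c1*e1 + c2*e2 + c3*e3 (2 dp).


Rotor R = cos(36deg) - sin(36deg)*e12
Rotation angle theta = 2 * 36 = 72 degrees in the e12 plane (e1 -> e2).
The component perpendicular to the plane (e3) is invariant: v'_3 = v3 = -4.00
cos(72deg) = 0.3090, sin(72deg) = 0.9511
v'_1 = v1*cos(theta) - v2*sin(theta) = 3*0.3090 - (-3)*0.9511 = 3.78
v'_2 = v1*sin(theta) + v2*cos(theta) = 3*0.9511 + (-3)*0.3090 = 1.93
v' = 3.78*e1 + 1.93*e2 - 4.00*e3


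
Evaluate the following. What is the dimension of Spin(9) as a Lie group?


Spin(n) double-covers SO(n); both have Lie algebra so(n) of dimension n(n-1)/2.
n = 9
n(n-1) = 9 * 8 = 72
dim Spin(9) = 72/2 = 36


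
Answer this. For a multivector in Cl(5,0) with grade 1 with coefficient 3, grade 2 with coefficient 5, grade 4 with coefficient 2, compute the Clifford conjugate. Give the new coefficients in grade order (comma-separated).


Clifford conjugate sign for grade k: (-1)^(k(k+1)/2)
Grade 1: (-1)^(1*2/2) = (-1)^1 = -1, coeff 3 -> -3
Grade 2: (-1)^(2*3/2) = (-1)^3 = -1, coeff 5 -> -5
Grade 4: (-1)^(4*5/2) = (-1)^10 = 1, coeff 2 -> 2
Conjugated coefficients: -3, -5, 2


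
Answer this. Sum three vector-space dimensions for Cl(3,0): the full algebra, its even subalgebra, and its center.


n = 3 + 0 = 3
Total dim = 2^3 = 8
Even subalgebra dim = 2^2 = 4
n is odd, so center dim = 2
Sum = 8 + 4 + 2 = 14


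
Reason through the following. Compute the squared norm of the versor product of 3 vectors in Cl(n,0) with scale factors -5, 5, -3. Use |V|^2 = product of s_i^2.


Each vector v_i has |v_i|^2 = s_i^2
Squared scales: (-5)^2 = 25, 5^2 = 25, (-3)^2 = 9
|V|^2 = 25 * 25 * 9
= 5625


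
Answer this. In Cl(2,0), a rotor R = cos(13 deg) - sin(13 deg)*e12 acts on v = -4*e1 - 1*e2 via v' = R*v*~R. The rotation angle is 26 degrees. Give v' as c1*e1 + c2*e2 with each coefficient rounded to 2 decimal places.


Rotor R = cos(13deg) - sin(13deg)*e12
Rotation angle theta = 2 * 13 = 26 degrees
v' = R*v*~R rotates v by theta.
cos(26deg) = 0.8988, sin(26deg) = 0.4384
v'_1 = -4*cos(26deg) - (-1)*sin(26deg)
= -4*0.8988 - (-1)*0.4384
= -3.16
v'_2 = -4*sin(26deg) + (-1)*cos(26deg)
= -4*0.4384 + (-1)*0.8988
= -2.65
v' = -3.16*e1 - 2.65*e2


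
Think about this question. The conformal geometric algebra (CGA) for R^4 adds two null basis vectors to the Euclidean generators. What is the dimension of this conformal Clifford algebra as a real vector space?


The conformal model of R^4 uses Cl(5,1): the 4 Euclidean generators plus two extra orthogonal generators e+ (e+^2 = +1) and e- (e-^2 = -1), from which the null vectors e0, einf are built.
Number of generators m = 4 + 2 = 6.
dim Cl(p,q) = 2^m = 2^6 = 64


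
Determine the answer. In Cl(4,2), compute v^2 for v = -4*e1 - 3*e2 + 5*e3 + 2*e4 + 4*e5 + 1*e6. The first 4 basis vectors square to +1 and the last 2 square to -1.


v^2 = sum of c_i^2 * e_i^2
Positive signature terms (e_i^2 = +1): (-4)^2 + (-3)^2 + 5^2 + 2^2 = 54
Negative signature terms (e_j^2 = -1): 4^2 + 1^2 = 17
v^2 = 54 - 17 = 37


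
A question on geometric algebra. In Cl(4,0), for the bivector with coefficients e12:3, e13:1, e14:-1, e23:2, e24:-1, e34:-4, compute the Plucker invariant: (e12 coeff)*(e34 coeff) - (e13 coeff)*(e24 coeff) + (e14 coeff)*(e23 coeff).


Plucker relation: af - be + cd
a*f = 3*(-4) = -12
b*e = 1*(-1) = -1
c*d = (-1)*2 = -2
af - be + cd = -12 - (-1) + (-2)
= -13


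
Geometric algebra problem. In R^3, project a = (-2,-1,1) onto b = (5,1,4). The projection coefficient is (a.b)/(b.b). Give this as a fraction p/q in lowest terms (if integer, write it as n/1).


Projection coefficient = (a . b) / (b . b)
a . b = (-2)*5 + (-1)*1 + 1*4
= -10 + (-1) + 4 = -7
b . b = 5^2 + 1^2 + 4^2
= 25 + 1 + 16 = 42
Coefficient = -7/42
In lowest terms: -1/6


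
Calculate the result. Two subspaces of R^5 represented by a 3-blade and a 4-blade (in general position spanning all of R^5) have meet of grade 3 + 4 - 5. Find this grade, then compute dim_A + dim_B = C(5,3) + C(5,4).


Meet grade = grade(A) + grade(B) - n
= 3 + 4 - 5 = 2
C(5,3) = 10
C(5,4) = 5
dim_A + dim_B = 10 + 5 = 15


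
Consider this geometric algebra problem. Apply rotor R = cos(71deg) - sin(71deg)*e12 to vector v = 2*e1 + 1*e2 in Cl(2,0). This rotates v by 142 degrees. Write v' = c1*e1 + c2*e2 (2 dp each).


Rotor R = cos(71deg) - sin(71deg)*e12
Rotation angle theta = 2 * 71 = 142 degrees
v' = R*v*~R rotates v by theta.
cos(142deg) = -0.7880, sin(142deg) = 0.6157
v'_1 = 2*cos(142deg) - 1*sin(142deg)
= 2*(-0.7880) - 1*0.6157
= -2.19
v'_2 = 2*sin(142deg) + 1*cos(142deg)
= 2*0.6157 + 1*(-0.7880)
= 0.44
v' = -2.19*e1 + 0.44*e2


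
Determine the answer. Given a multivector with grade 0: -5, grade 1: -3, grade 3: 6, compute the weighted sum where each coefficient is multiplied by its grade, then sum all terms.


Grade-weighted sum = sum of grade_k * coefficient_k
0*(-5) = 0
1*(-3) = -3
3*6 = 18
Total = 0 + (-3) + 18 = 15


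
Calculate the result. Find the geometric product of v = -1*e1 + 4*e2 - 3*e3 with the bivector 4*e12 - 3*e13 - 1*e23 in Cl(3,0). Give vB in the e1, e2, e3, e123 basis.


vB has grade-1 (vector) and grade-3 (trivector) parts: vB = (v _| B) + (v ^ B).
Vector part <vB>_1:
  e1: -v2*b12 - v3*b13 = -(4)*(4) - (-3)*(-3) = -25
  e2: v1*b12 - v3*b23 = (-1)*(4) - (-3)*(-1) = -7
  e3: v1*b13 + v2*b23 = (-1)*(-3) + (4)*(-1) = -1
Trivector part <vB>_3:
  e123: v1*b23 - v2*b13 + v3*b12 = (-1)*(-1) - (4)*(-3) + (-3)*(4) = 1
vB = -25*e1 - 7*e2 - 1*e3 + 1*e123


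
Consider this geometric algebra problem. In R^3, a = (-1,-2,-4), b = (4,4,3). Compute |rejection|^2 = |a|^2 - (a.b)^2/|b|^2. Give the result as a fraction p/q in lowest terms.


|a|^2 = (-1)^2 + (-2)^2 + (-4)^2 = 21
|b|^2 = 4^2 + 4^2 + 3^2 = 41
a . b = (-1)*4 + (-2)*4 + (-4)*3 = -24
(a.b)^2 = (-24)^2 = 576
|rej|^2 = 21 - 576/41
= (861 - 576)/41
= 285/41
In lowest terms: 285/41


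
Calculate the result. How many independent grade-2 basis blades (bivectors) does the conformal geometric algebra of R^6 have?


The conformal model of R^6 uses Cl(7,1) with m = 6 + 2 = 8 generators.
Number of grade-2 blades = C(m, 2) = C(8, 2)
= 8*7/2 = 28


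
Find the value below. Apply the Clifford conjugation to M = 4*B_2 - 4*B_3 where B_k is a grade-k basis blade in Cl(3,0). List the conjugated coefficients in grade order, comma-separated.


Clifford conjugate sign for grade k: (-1)^(k(k+1)/2)
Grade 2: (-1)^(2*3/2) = (-1)^3 = -1, coeff 4 -> -4
Grade 3: (-1)^(3*4/2) = (-1)^6 = 1, coeff -4 -> -4
Conjugated coefficients: -4, -4


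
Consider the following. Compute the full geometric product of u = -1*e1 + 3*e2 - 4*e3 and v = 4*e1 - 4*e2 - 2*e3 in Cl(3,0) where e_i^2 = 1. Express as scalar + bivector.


In Cl(3,0): e_i^2 = 1, e_ie_j = -e_je_i for i != j.
Scalar part = u . v = (-1)*4 + 3*(-4) + (-4)*(-2)
= -4 + (-12) + 8 = -8
e12 coeff = (-1)*(-4) - 3*4 = 4 - 12 = -8
e13 coeff = (-1)*(-2) - (-4)*4 = 2 - (-16) = 18
e23 coeff = 3*(-2) - (-4)*(-4) = -6 - 16 = -22
uv = -8 - 8*e12 + 18*e13 - 22*e23


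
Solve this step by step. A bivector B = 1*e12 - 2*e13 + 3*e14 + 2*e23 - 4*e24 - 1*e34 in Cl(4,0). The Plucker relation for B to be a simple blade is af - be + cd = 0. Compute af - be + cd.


Plucker relation: af - be + cd
a*f = 1*(-1) = -1
b*e = (-2)*(-4) = 8
c*d = 3*2 = 6
af - be + cd = -1 - 8 + 6
= -3


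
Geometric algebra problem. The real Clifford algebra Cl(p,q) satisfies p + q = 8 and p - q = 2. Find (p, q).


We need p + q = 8 and p - q = 2.
Adding: 2p = 8 + 2 = 10, so p = 5.
Then q = 8 - 5 = 3.
(p, q) = (5, 3)


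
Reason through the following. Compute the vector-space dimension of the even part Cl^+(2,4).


Even subalgebra dimension = 2^(n-1)
n = 2 + 4 = 6
2^(6 - 1) = 2^5 = 32
Verification: sum of C(6,k) for even k = 1 + 15 + 15 + 1 = 32
Result = 32


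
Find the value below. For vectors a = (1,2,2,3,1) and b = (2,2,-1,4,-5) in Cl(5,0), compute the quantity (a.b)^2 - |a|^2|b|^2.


a . b = 1*2 + 2*2 + 2*(-1) + 3*4 + 1*(-5)
= 2 + 4 + (-2) + 12 + (-5) = 11
|a|^2 = 1^2 + 2^2 + 2^2 + 3^2 + 1^2 = 19
|b|^2 = 2^2 + 2^2 + (-1)^2 + 4^2 + (-5)^2 = 50
(a.b)^2 = 11^2 = 121
|a|^2 * |b|^2 = 19 * 50 = 950
Result = 121 - 950 = -829


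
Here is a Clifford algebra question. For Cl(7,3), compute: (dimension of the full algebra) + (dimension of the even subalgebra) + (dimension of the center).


n = 7 + 3 = 10
Total dim = 2^10 = 1024
Even subalgebra dim = 2^9 = 512
n is even, so center dim = 1
Sum = 1024 + 512 + 1 = 1537


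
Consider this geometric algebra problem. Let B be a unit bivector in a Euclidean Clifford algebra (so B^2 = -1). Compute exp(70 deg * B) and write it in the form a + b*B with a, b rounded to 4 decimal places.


For a unit bivector B with B^2 = -1, the exponential series gives
e^(theta*B) = cos(theta) + sin(theta)*B (the GA analogue of Euler's formula).
theta = 70 degrees = 1.22173 rad
cos(70 deg) = 0.3420
sin(70 deg) = 0.9397
exp(theta*B) = 0.3420 + 0.9397*B


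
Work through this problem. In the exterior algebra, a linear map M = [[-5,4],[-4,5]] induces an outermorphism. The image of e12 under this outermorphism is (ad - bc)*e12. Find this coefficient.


The outermorphism of a linear map f sends e1^e2 to f(e1)^f(e2).
f(e1) = -5*e1 - 4*e2
f(e2) = 4*e1 + 5*e2
f(e1) ^ f(e2) = (-5*e1 - 4*e2) ^ (4*e1 + 5*e2)
= (-5)*5*e12 + (-4)*4*e21
= (-25 - (-16))*e12
= -9*e12
Coefficient = -9


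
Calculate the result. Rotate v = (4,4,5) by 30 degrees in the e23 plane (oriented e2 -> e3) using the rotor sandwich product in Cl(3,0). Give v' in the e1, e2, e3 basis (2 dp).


Rotor R = cos(15deg) - sin(15deg)*e23
Rotation angle theta = 2 * 15 = 30 degrees in the e23 plane (e2 -> e3).
The component perpendicular to the plane (e1) is invariant: v'_1 = v1 = 4.00
cos(30deg) = 0.8660, sin(30deg) = 0.5000
v'_2 = v2*cos(theta) - v3*sin(theta) = 4*0.8660 - 5*0.5000 = 0.96
v'_3 = v2*sin(theta) + v3*cos(theta) = 4*0.5000 + 5*0.8660 = 6.33
v' = 4.00*e1 + 0.96*e2 + 6.33*e3


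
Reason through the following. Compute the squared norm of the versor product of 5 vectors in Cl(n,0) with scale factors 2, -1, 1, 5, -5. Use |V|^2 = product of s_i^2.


Each vector v_i has |v_i|^2 = s_i^2
Squared scales: 2^2 = 4, (-1)^2 = 1, 1^2 = 1, 5^2 = 25, (-5)^2 = 25
|V|^2 = 4 * 1 * 1 * 25 * 25
= 2500


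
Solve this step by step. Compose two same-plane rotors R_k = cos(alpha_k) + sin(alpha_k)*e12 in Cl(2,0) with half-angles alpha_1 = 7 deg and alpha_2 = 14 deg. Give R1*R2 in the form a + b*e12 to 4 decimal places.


Same-plane rotors commute and their half-angles add:
R1*R2 = cos(a1 + a2) + sin(a1 + a2)*e12.
a1 + a2 = 7 + 14 = 21 deg
cos(21 deg) = 0.9336
sin(21 deg) = 0.3584
R1*R2 = 0.9336 + 0.3584*e12


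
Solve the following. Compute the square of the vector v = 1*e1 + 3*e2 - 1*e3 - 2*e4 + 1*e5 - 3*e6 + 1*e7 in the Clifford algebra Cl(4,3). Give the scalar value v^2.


v^2 = sum of c_i^2 * e_i^2
Positive signature terms (e_i^2 = +1): 1^2 + 3^2 + (-1)^2 + (-2)^2 = 15
Negative signature terms (e_j^2 = -1): 1^2 + (-3)^2 + 1^2 = 11
v^2 = 15 - 11 = 4


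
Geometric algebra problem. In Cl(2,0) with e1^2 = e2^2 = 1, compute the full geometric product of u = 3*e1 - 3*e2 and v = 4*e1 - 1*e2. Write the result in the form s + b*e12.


Expand: (3*e1 - 3*e2)(4*e1 - 1*e2)
= 3*4*e1e1 + 3*(-1)*e1e2 + (-3)*4*e2e1 + (-3)*(-1)*e2e2
Using e1^2 = e2^2 = 1, e2e1 = -e1e2:
Scalar part s = 3*4 + (-3)*(-1) = 12 + 3 = 15
Bivector part b = 3*(-1) - (-3)*4 = -3 - (-12) = 9
uv = 15 + 9*e12


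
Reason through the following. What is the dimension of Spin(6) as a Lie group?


Spin(n) double-covers SO(n); both have Lie algebra so(n) of dimension n(n-1)/2.
n = 6
n(n-1) = 6 * 5 = 30
dim Spin(6) = 30/2 = 15


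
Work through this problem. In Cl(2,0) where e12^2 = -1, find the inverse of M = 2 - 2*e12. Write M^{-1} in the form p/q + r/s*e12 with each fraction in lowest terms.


M = 2 - 2*e12, where e12^2 = -1.
Since M commutes with its reverse ~M = a - b*e12, M * ~M = a^2 - b^2*e12^2 = a^2 + b^2.
So M^{-1} = ~M / (a^2 + b^2) = (a - b*e12)/(a^2 + b^2).
a^2 + b^2 = 4 + 4 = 8
Scalar part = 2/8 = 1/4
Bivector coeff = 2/8 = 1/4
M^{-1} = 1/4 + 1/4*e12


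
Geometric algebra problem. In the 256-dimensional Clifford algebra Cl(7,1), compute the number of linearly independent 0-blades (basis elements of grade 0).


Number of grade-k basis blades in Cl(p,q) with n = p + q is C(n, k).
n = 7 + 1 = 8
C(8, 0) = 8! / (0! * 8!)
= 40320 / (1 * 40320)
= 1


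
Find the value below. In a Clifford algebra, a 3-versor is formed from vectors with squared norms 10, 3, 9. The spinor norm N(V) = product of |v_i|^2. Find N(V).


Spinor norm N(V) = |v1|^2 * |v2|^2 * ... * |v3|^2
= 10 * 3 * 9
Running product: 10, 30, 270
N(V) = 270


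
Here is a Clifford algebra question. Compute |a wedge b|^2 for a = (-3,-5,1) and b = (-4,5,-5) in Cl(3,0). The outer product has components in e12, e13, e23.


a wedge b = (a1*b2 - a2*b1)*e12 + (a1*b3 - a3*b1)*e13 + (a2*b3 - a3*b2)*e23
e12 coeff: (-3)*5 - (-5)*(-4) = -15 - 20 = -35
e13 coeff: (-3)*(-5) - 1*(-4) = 15 - (-4) = 19
e23 coeff: (-5)*(-5) - 1*5 = 25 - 5 = 20
|a wedge b|^2 = (-35)^2 + 19^2 + 20^2
= 1225 + 361 + 400
= 1986


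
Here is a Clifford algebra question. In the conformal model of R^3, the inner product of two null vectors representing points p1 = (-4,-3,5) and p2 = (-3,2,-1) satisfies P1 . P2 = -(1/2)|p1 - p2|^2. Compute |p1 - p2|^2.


p1 - p2 = (-1, -5, 6)
|p1 - p2|^2 = (-1)^2 + (-5)^2 + 6^2
= 1 + 25 + 36
= 62


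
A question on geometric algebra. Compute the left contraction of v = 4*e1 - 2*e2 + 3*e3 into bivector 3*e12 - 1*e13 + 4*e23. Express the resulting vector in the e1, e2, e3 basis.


Left contraction v _| B = <vB>_1 (grade-1 part of the geometric product vB).
Using e1_|e12 = e2, e2_|e12 = -e1, e1_|e13 = e3, e3_|e13 = -e1, e2_|e23 = e3, e3_|e23 = -e2:
e1 coeff: -v2*b12 - v3*b13 = -(-2)*(3) - (3)*(-1) = 9
e2 coeff: v1*b12 - v3*b23 = (4)*(3) - (3)*(4) = 0
e3 coeff: v1*b13 + v2*b23 = (4)*(-1) + (-2)*(4) = -12
v _| B = 9*e1 + 0*e2 - 12*e3


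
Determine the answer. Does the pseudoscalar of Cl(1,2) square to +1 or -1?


The pseudoscalar I = e1...e_n (product of all n generators) of Cl(p,q) satisfies I^2 = (-1)^(q + n(n-1)/2).
p = 1, q = 2, n = p + q = 3
n(n-1)/2 = 3 * 2 / 2 = 3
Exponent = q + n(n-1)/2 = 2 + 3 = 5
I^2 = (-1)^5 = -1


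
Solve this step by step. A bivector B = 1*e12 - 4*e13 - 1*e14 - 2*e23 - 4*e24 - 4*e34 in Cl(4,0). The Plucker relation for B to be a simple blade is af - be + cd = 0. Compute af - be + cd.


Plucker relation: af - be + cd
a*f = 1*(-4) = -4
b*e = (-4)*(-4) = 16
c*d = (-1)*(-2) = 2
af - be + cd = -4 - 16 + 2
= -18


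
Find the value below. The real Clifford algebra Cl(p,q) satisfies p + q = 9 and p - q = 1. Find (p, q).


We need p + q = 9 and p - q = 1.
Adding: 2p = 9 + 1 = 10, so p = 5.
Then q = 9 - 5 = 4.
(p, q) = (5, 4)


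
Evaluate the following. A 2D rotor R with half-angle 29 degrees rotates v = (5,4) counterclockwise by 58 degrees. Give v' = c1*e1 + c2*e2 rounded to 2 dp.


Rotor R = cos(29deg) - sin(29deg)*e12
Rotation angle theta = 2 * 29 = 58 degrees
v' = R*v*~R rotates v by theta.
cos(58deg) = 0.5299, sin(58deg) = 0.8480
v'_1 = 5*cos(58deg) - 4*sin(58deg)
= 5*0.5299 - 4*0.8480
= -0.74
v'_2 = 5*sin(58deg) + 4*cos(58deg)
= 5*0.8480 + 4*0.5299
= 6.36
v' = -0.74*e1 + 6.36*e2


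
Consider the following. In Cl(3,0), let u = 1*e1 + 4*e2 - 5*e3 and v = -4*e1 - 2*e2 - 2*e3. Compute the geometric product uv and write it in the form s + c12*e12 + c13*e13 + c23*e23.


In Cl(3,0): e_i^2 = 1, e_ie_j = -e_je_i for i != j.
Scalar part = u . v = 1*(-4) + 4*(-2) + (-5)*(-2)
= -4 + (-8) + 10 = -2
e12 coeff = 1*(-2) - 4*(-4) = -2 - (-16) = 14
e13 coeff = 1*(-2) - (-5)*(-4) = -2 - 20 = -22
e23 coeff = 4*(-2) - (-5)*(-2) = -8 - 10 = -18
uv = -2 + 14*e12 - 22*e13 - 18*e23


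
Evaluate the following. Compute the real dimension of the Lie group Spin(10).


Spin(n) double-covers SO(n); both have Lie algebra so(n) of dimension n(n-1)/2.
n = 10
n(n-1) = 10 * 9 = 90
dim Spin(10) = 90/2 = 45


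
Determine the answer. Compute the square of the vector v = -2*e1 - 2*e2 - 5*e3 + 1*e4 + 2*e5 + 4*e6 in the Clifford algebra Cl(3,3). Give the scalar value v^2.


v^2 = sum of c_i^2 * e_i^2
Positive signature terms (e_i^2 = +1): (-2)^2 + (-2)^2 + (-5)^2 = 33
Negative signature terms (e_j^2 = -1): 1^2 + 2^2 + 4^2 = 21
v^2 = 33 - 21 = 12


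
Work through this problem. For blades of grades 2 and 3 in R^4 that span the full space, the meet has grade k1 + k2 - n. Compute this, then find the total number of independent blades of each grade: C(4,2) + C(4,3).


Meet grade = grade(A) + grade(B) - n
= 2 + 3 - 4 = 1
C(4,2) = 6
C(4,3) = 4
dim_A + dim_B = 6 + 4 = 10


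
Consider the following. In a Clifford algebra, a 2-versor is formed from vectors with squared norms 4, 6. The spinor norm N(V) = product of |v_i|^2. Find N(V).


Spinor norm N(V) = |v1|^2 * |v2|^2 * ... * |v2|^2
= 4 * 6
Running product: 4, 24
N(V) = 24


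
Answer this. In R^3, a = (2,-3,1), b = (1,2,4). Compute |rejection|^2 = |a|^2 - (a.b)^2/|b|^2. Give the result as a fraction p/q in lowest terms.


|a|^2 = 2^2 + (-3)^2 + 1^2 = 14
|b|^2 = 1^2 + 2^2 + 4^2 = 21
a . b = 2*1 + (-3)*2 + 1*4 = 0
(a.b)^2 = 0^2 = 0
|rej|^2 = 14 - 0/21
= (294 - 0)/21
= 294/21
In lowest terms: 14/1


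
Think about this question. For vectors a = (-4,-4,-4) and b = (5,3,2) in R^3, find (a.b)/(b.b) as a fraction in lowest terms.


Projection coefficient = (a . b) / (b . b)
a . b = (-4)*5 + (-4)*3 + (-4)*2
= -20 + (-12) + (-8) = -40
b . b = 5^2 + 3^2 + 2^2
= 25 + 9 + 4 = 38
Coefficient = -40/38
In lowest terms: -20/19


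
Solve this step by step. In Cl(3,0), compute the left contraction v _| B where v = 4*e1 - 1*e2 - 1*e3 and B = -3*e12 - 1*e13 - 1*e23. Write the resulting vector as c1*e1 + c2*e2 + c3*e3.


Left contraction v _| B = <vB>_1 (grade-1 part of the geometric product vB).
Using e1_|e12 = e2, e2_|e12 = -e1, e1_|e13 = e3, e3_|e13 = -e1, e2_|e23 = e3, e3_|e23 = -e2:
e1 coeff: -v2*b12 - v3*b13 = -(-1)*(-3) - (-1)*(-1) = -4
e2 coeff: v1*b12 - v3*b23 = (4)*(-3) - (-1)*(-1) = -13
e3 coeff: v1*b13 + v2*b23 = (4)*(-1) + (-1)*(-1) = -3
v _| B = -4*e1 - 13*e2 - 3*e3


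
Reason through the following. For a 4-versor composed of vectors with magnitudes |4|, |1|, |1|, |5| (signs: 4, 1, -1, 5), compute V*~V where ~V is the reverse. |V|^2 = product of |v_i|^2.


Each vector v_i has |v_i|^2 = s_i^2
Squared scales: 4^2 = 16, 1^2 = 1, (-1)^2 = 1, 5^2 = 25
|V|^2 = 16 * 1 * 1 * 25
= 400


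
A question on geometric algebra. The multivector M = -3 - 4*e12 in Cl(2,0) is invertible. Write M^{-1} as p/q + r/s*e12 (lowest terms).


M = -3 - 4*e12, where e12^2 = -1.
Since M commutes with its reverse ~M = a - b*e12, M * ~M = a^2 - b^2*e12^2 = a^2 + b^2.
So M^{-1} = ~M / (a^2 + b^2) = (a - b*e12)/(a^2 + b^2).
a^2 + b^2 = 9 + 16 = 25
Scalar part = -3/25 = -3/25
Bivector coeff = 4/25 = 4/25
M^{-1} = -3/25 + 4/25*e12


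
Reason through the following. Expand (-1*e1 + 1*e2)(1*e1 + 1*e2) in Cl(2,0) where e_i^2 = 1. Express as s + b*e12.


Expand: (-1*e1 + 1*e2)(1*e1 + 1*e2)
= (-1)*1*e1e1 + (-1)*1*e1e2 + 1*1*e2e1 + 1*1*e2e2
Using e1^2 = e2^2 = 1, e2e1 = -e1e2:
Scalar part s = (-1)*1 + 1*1 = -1 + 1 = 0
Bivector part b = (-1)*1 - 1*1 = -1 - 1 = -2
uv = 0 - 2*e12


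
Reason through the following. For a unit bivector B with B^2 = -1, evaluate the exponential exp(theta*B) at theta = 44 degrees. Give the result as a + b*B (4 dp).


For a unit bivector B with B^2 = -1, the exponential series gives
e^(theta*B) = cos(theta) + sin(theta)*B (the GA analogue of Euler's formula).
theta = 44 degrees = 0.767945 rad
cos(44 deg) = 0.7193
sin(44 deg) = 0.6947
exp(theta*B) = 0.7193 + 0.6947*B


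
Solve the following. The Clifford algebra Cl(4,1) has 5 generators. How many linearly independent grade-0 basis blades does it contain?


Number of grade-k basis blades in Cl(p,q) with n = p + q is C(n, k).
n = 4 + 1 = 5
C(5, 0) = 5! / (0! * 5!)
= 120 / (1 * 120)
= 1


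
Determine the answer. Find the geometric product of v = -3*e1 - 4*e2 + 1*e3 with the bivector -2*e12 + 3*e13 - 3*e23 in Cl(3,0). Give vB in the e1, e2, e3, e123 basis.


vB has grade-1 (vector) and grade-3 (trivector) parts: vB = (v _| B) + (v ^ B).
Vector part <vB>_1:
  e1: -v2*b12 - v3*b13 = -(-4)*(-2) - (1)*(3) = -11
  e2: v1*b12 - v3*b23 = (-3)*(-2) - (1)*(-3) = 9
  e3: v1*b13 + v2*b23 = (-3)*(3) + (-4)*(-3) = 3
Trivector part <vB>_3:
  e123: v1*b23 - v2*b13 + v3*b12 = (-3)*(-3) - (-4)*(3) + (1)*(-2) = 19
vB = -11*e1 + 9*e2 + 3*e3 + 19*e123


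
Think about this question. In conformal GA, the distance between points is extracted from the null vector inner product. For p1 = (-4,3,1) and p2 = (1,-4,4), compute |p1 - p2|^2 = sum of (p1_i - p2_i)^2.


p1 - p2 = (-5, 7, -3)
|p1 - p2|^2 = (-5)^2 + 7^2 + (-3)^2
= 25 + 49 + 9
= 83


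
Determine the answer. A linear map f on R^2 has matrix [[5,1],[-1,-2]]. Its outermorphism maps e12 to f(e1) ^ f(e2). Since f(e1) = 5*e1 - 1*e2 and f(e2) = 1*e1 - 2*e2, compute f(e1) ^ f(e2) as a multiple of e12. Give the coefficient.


The outermorphism of a linear map f sends e1^e2 to f(e1)^f(e2).
f(e1) = 5*e1 - 1*e2
f(e2) = 1*e1 - 2*e2
f(e1) ^ f(e2) = (5*e1 - 1*e2) ^ (1*e1 - 2*e2)
= 5*(-2)*e12 + (-1)*1*e21
= (-10 - (-1))*e12
= -9*e12
Coefficient = -9


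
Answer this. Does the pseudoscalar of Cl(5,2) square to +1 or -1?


The pseudoscalar I = e1...e_n (product of all n generators) of Cl(p,q) satisfies I^2 = (-1)^(q + n(n-1)/2).
p = 5, q = 2, n = p + q = 7
n(n-1)/2 = 7 * 6 / 2 = 21
Exponent = q + n(n-1)/2 = 2 + 21 = 23
I^2 = (-1)^23 = -1


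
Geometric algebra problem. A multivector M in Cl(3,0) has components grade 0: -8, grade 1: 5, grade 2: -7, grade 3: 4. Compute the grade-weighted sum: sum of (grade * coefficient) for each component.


Grade-weighted sum = sum of grade_k * coefficient_k
0*(-8) = 0
1*5 = 5
2*(-7) = -14
3*4 = 12
Total = 0 + 5 + (-14) + 12 = 3


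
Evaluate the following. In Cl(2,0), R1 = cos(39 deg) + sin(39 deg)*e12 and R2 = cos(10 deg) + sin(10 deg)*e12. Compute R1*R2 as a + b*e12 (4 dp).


Same-plane rotors commute and their half-angles add:
R1*R2 = cos(a1 + a2) + sin(a1 + a2)*e12.
a1 + a2 = 39 + 10 = 49 deg
cos(49 deg) = 0.6561
sin(49 deg) = 0.7547
R1*R2 = 0.6561 + 0.7547*e12


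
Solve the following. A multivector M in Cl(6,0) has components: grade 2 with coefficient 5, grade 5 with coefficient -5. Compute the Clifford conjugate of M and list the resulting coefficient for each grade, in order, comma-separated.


Clifford conjugate sign for grade k: (-1)^(k(k+1)/2)
Grade 2: (-1)^(2*3/2) = (-1)^3 = -1, coeff 5 -> -5
Grade 5: (-1)^(5*6/2) = (-1)^15 = -1, coeff -5 -> 5
Conjugated coefficients: -5, 5


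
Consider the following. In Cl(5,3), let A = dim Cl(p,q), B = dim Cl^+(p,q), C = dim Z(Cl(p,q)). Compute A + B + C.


n = 5 + 3 = 8
Total dim = 2^8 = 256
Even subalgebra dim = 2^7 = 128
n is even, so center dim = 1
Sum = 256 + 128 + 1 = 385


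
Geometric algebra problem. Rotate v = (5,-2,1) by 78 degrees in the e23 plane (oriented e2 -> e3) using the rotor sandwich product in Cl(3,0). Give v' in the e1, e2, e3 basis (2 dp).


Rotor R = cos(39deg) - sin(39deg)*e23
Rotation angle theta = 2 * 39 = 78 degrees in the e23 plane (e2 -> e3).
The component perpendicular to the plane (e1) is invariant: v'_1 = v1 = 5.00
cos(78deg) = 0.2079, sin(78deg) = 0.9781
v'_2 = v2*cos(theta) - v3*sin(theta) = -2*0.2079 - 1*0.9781 = -1.39
v'_3 = v2*sin(theta) + v3*cos(theta) = -2*0.9781 + 1*0.2079 = -1.75
v' = 5.00*e1 - 1.39*e2 - 1.75*e3


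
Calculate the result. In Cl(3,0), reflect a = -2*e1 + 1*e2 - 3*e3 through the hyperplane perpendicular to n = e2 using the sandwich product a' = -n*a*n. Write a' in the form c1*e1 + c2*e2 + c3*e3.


Reflection formula: a' = -n*a*n, with n = e2 (unit vector, n^2 = 1).
For reflection through hyperplane perp to e2:
The component along e2 flips sign, others stay.
a = (-2, 1, -3)
a' = (-2, -1, -3)
a' = -2*e1 - 1*e2 - 3*e3


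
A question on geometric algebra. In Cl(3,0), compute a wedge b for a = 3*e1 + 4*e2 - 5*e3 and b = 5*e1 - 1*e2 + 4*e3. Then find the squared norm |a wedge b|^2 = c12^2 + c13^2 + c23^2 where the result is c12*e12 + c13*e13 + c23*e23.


a wedge b = (a1*b2 - a2*b1)*e12 + (a1*b3 - a3*b1)*e13 + (a2*b3 - a3*b2)*e23
e12 coeff: 3*(-1) - 4*5 = -3 - 20 = -23
e13 coeff: 3*4 - (-5)*5 = 12 - (-25) = 37
e23 coeff: 4*4 - (-5)*(-1) = 16 - 5 = 11
|a wedge b|^2 = (-23)^2 + 37^2 + 11^2
= 529 + 1369 + 121
= 2019


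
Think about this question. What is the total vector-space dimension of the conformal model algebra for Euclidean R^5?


The conformal model of R^5 uses Cl(6,1): the 5 Euclidean generators plus two extra orthogonal generators e+ (e+^2 = +1) and e- (e-^2 = -1), from which the null vectors e0, einf are built.
Number of generators m = 5 + 2 = 7.
dim Cl(p,q) = 2^m = 2^7 = 128


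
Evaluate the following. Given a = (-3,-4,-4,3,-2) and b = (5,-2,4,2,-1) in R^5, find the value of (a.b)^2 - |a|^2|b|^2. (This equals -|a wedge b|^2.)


a . b = (-3)*5 + (-4)*(-2) + (-4)*4 + 3*2 + (-2)*(-1)
= -15 + 8 + (-16) + 6 + 2 = -15
|a|^2 = (-3)^2 + (-4)^2 + (-4)^2 + 3^2 + (-2)^2 = 54
|b|^2 = 5^2 + (-2)^2 + 4^2 + 2^2 + (-1)^2 = 50
(a.b)^2 = (-15)^2 = 225
|a|^2 * |b|^2 = 54 * 50 = 2700
Result = 225 - 2700 = -2475


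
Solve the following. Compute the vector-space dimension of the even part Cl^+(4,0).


Even subalgebra dimension = 2^(n-1)
n = 4 + 0 = 4
2^(4 - 1) = 2^3 = 8
Verification: sum of C(4,k) for even k = 1 + 6 + 1 = 8
Result = 8


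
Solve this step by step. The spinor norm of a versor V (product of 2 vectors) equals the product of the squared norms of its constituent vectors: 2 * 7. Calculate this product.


Spinor norm N(V) = |v1|^2 * |v2|^2 * ... * |v2|^2
= 2 * 7
Running product: 2, 14
N(V) = 14


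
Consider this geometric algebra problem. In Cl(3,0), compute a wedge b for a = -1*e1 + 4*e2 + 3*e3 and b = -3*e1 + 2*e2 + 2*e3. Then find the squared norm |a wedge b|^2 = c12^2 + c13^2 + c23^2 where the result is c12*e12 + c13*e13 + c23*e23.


a wedge b = (a1*b2 - a2*b1)*e12 + (a1*b3 - a3*b1)*e13 + (a2*b3 - a3*b2)*e23
e12 coeff: (-1)*2 - 4*(-3) = -2 - (-12) = 10
e13 coeff: (-1)*2 - 3*(-3) = -2 - (-9) = 7
e23 coeff: 4*2 - 3*2 = 8 - 6 = 2
|a wedge b|^2 = 10^2 + 7^2 + 2^2
= 100 + 49 + 4
= 153


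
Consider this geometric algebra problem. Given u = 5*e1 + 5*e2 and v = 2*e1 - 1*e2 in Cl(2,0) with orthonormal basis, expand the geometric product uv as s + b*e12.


Expand: (5*e1 + 5*e2)(2*e1 - 1*e2)
= 5*2*e1e1 + 5*(-1)*e1e2 + 5*2*e2e1 + 5*(-1)*e2e2
Using e1^2 = e2^2 = 1, e2e1 = -e1e2:
Scalar part s = 5*2 + 5*(-1) = 10 + (-5) = 5
Bivector part b = 5*(-1) - 5*2 = -5 - 10 = -15
uv = 5 - 15*e12


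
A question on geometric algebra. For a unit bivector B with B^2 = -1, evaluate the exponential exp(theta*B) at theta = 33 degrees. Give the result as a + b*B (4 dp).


For a unit bivector B with B^2 = -1, the exponential series gives
e^(theta*B) = cos(theta) + sin(theta)*B (the GA analogue of Euler's formula).
theta = 33 degrees = 0.575959 rad
cos(33 deg) = 0.8387
sin(33 deg) = 0.5446
exp(theta*B) = 0.8387 + 0.5446*B


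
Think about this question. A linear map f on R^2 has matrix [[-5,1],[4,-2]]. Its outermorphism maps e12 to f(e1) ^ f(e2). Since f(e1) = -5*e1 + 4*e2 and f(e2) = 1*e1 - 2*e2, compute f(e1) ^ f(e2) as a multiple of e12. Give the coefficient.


The outermorphism of a linear map f sends e1^e2 to f(e1)^f(e2).
f(e1) = -5*e1 + 4*e2
f(e2) = 1*e1 - 2*e2
f(e1) ^ f(e2) = (-5*e1 + 4*e2) ^ (1*e1 - 2*e2)
= (-5)*(-2)*e12 + 4*1*e21
= (10 - 4)*e12
= 6*e12
Coefficient = 6


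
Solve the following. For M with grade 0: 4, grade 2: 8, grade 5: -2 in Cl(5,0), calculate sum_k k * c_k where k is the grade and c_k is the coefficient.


Grade-weighted sum = sum of grade_k * coefficient_k
0*4 = 0
2*8 = 16
5*(-2) = -10
Total = 0 + 16 + (-10) = 6


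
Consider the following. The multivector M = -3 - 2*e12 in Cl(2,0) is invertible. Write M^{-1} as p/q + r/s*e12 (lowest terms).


M = -3 - 2*e12, where e12^2 = -1.
Since M commutes with its reverse ~M = a - b*e12, M * ~M = a^2 - b^2*e12^2 = a^2 + b^2.
So M^{-1} = ~M / (a^2 + b^2) = (a - b*e12)/(a^2 + b^2).
a^2 + b^2 = 9 + 4 = 13
Scalar part = -3/13 = -3/13
Bivector coeff = 2/13 = 2/13
M^{-1} = -3/13 + 2/13*e12


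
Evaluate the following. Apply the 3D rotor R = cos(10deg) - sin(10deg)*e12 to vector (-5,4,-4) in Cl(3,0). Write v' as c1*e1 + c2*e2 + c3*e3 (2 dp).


Rotor R = cos(10deg) - sin(10deg)*e12
Rotation angle theta = 2 * 10 = 20 degrees in the e12 plane (e1 -> e2).
The component perpendicular to the plane (e3) is invariant: v'_3 = v3 = -4.00
cos(20deg) = 0.9397, sin(20deg) = 0.3420
v'_1 = v1*cos(theta) - v2*sin(theta) = -5*0.9397 - 4*0.3420 = -6.07
v'_2 = v1*sin(theta) + v2*cos(theta) = -5*0.3420 + 4*0.9397 = 2.05
v' = -6.07*e1 + 2.05*e2 - 4.00*e3


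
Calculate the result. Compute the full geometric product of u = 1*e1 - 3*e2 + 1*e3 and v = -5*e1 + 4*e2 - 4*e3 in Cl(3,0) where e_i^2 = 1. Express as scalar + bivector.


In Cl(3,0): e_i^2 = 1, e_ie_j = -e_je_i for i != j.
Scalar part = u . v = 1*(-5) + (-3)*4 + 1*(-4)
= -5 + (-12) + (-4) = -21
e12 coeff = 1*4 - (-3)*(-5) = 4 - 15 = -11
e13 coeff = 1*(-4) - 1*(-5) = -4 - (-5) = 1
e23 coeff = (-3)*(-4) - 1*4 = 12 - 4 = 8
uv = -21 - 11*e12 + 1*e13 + 8*e23


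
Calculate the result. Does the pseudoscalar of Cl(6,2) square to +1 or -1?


The pseudoscalar I = e1...e_n (product of all n generators) of Cl(p,q) satisfies I^2 = (-1)^(q + n(n-1)/2).
p = 6, q = 2, n = p + q = 8
n(n-1)/2 = 8 * 7 / 2 = 28
Exponent = q + n(n-1)/2 = 2 + 28 = 30
I^2 = (-1)^30 = +1


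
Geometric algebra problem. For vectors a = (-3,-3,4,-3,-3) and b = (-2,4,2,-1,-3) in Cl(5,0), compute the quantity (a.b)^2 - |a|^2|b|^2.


a . b = (-3)*(-2) + (-3)*4 + 4*2 + (-3)*(-1) + (-3)*(-3)
= 6 + (-12) + 8 + 3 + 9 = 14
|a|^2 = (-3)^2 + (-3)^2 + 4^2 + (-3)^2 + (-3)^2 = 52
|b|^2 = (-2)^2 + 4^2 + 2^2 + (-1)^2 + (-3)^2 = 34
(a.b)^2 = 14^2 = 196
|a|^2 * |b|^2 = 52 * 34 = 1768
Result = 196 - 1768 = -1572


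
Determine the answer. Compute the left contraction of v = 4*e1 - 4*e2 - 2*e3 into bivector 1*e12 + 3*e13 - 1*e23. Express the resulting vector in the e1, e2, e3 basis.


Left contraction v _| B = <vB>_1 (grade-1 part of the geometric product vB).
Using e1_|e12 = e2, e2_|e12 = -e1, e1_|e13 = e3, e3_|e13 = -e1, e2_|e23 = e3, e3_|e23 = -e2:
e1 coeff: -v2*b12 - v3*b13 = -(-4)*(1) - (-2)*(3) = 10
e2 coeff: v1*b12 - v3*b23 = (4)*(1) - (-2)*(-1) = 2
e3 coeff: v1*b13 + v2*b23 = (4)*(3) + (-4)*(-1) = 16
v _| B = 10*e1 + 2*e2 + 16*e3


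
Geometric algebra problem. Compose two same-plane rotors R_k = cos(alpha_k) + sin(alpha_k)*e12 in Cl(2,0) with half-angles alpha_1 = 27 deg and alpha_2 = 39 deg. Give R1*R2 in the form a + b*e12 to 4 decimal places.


Same-plane rotors commute and their half-angles add:
R1*R2 = cos(a1 + a2) + sin(a1 + a2)*e12.
a1 + a2 = 27 + 39 = 66 deg
cos(66 deg) = 0.4067
sin(66 deg) = 0.9135
R1*R2 = 0.4067 + 0.9135*e12


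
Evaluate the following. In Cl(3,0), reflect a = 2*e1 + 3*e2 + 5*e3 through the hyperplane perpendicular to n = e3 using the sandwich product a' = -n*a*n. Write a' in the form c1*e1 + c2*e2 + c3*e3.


Reflection formula: a' = -n*a*n, with n = e3 (unit vector, n^2 = 1).
For reflection through hyperplane perp to e3:
The component along e3 flips sign, others stay.
a = (2, 3, 5)
a' = (2, 3, -5)
a' = 2*e1 + 3*e2 - 5*e3


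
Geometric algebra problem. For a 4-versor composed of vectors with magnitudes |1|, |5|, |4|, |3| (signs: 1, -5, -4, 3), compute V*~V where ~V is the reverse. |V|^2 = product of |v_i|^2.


Each vector v_i has |v_i|^2 = s_i^2
Squared scales: 1^2 = 1, (-5)^2 = 25, (-4)^2 = 16, 3^2 = 9
|V|^2 = 1 * 25 * 16 * 9
= 3600


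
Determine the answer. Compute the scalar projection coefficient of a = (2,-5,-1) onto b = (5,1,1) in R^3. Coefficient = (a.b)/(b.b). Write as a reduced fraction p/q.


Projection coefficient = (a . b) / (b . b)
a . b = 2*5 + (-5)*1 + (-1)*1
= 10 + (-5) + (-1) = 4
b . b = 5^2 + 1^2 + 1^2
= 25 + 1 + 1 = 27
Coefficient = 4/27
In lowest terms: 4/27


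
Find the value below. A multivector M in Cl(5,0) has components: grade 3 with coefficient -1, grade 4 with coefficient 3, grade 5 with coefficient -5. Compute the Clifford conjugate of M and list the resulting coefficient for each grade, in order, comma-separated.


Clifford conjugate sign for grade k: (-1)^(k(k+1)/2)
Grade 3: (-1)^(3*4/2) = (-1)^6 = 1, coeff -1 -> -1
Grade 4: (-1)^(4*5/2) = (-1)^10 = 1, coeff 3 -> 3
Grade 5: (-1)^(5*6/2) = (-1)^15 = -1, coeff -5 -> 5
Conjugated coefficients: -1, 3, 5


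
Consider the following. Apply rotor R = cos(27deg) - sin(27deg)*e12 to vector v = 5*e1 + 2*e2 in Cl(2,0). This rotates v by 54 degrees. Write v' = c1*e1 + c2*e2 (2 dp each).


Rotor R = cos(27deg) - sin(27deg)*e12
Rotation angle theta = 2 * 27 = 54 degrees
v' = R*v*~R rotates v by theta.
cos(54deg) = 0.5878, sin(54deg) = 0.8090
v'_1 = 5*cos(54deg) - 2*sin(54deg)
= 5*0.5878 - 2*0.8090
= 1.32
v'_2 = 5*sin(54deg) + 2*cos(54deg)
= 5*0.8090 + 2*0.5878
= 5.22
v' = 1.32*e1 + 5.22*e2


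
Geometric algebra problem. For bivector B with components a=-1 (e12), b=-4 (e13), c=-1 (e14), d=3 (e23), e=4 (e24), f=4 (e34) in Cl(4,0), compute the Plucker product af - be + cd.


Plucker relation: af - be + cd
a*f = (-1)*4 = -4
b*e = (-4)*4 = -16
c*d = (-1)*3 = -3
af - be + cd = -4 - (-16) + (-3)
= 9


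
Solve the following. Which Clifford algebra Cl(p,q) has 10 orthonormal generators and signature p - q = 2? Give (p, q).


We need p + q = 10 and p - q = 2.
Adding: 2p = 10 + 2 = 12, so p = 6.
Then q = 10 - 6 = 4.
(p, q) = (6, 4)


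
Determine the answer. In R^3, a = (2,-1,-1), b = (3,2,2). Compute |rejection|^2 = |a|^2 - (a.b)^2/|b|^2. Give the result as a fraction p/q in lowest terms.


|a|^2 = 2^2 + (-1)^2 + (-1)^2 = 6
|b|^2 = 3^2 + 2^2 + 2^2 = 17
a . b = 2*3 + (-1)*2 + (-1)*2 = 2
(a.b)^2 = 2^2 = 4
|rej|^2 = 6 - 4/17
= (102 - 4)/17
= 98/17
In lowest terms: 98/17


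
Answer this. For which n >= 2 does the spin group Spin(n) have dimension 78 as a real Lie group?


dim Spin(n) = dim so(n) = n(n-1)/2.
Solve n(n-1)/2 = 78, i.e. n^2 - n - 156 = 0.
Discriminant = 1 + 8*78 = 625
n = (1 + sqrt(625))/2 = (1 + 25)/2 = 13


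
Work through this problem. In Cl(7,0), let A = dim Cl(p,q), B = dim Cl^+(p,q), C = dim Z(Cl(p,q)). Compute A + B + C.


n = 7 + 0 = 7
Total dim = 2^7 = 128
Even subalgebra dim = 2^6 = 64
n is odd, so center dim = 2
Sum = 128 + 64 + 2 = 194


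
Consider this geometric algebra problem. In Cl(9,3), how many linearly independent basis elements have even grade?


Even subalgebra dimension = 2^(n-1)
n = 9 + 3 = 12
2^(12 - 1) = 2^11 = 2048
Verification: sum of C(12,k) for even k = 1 + 66 + 495 + 924 + 495 + 66 + 1 = 2048
Result = 2048


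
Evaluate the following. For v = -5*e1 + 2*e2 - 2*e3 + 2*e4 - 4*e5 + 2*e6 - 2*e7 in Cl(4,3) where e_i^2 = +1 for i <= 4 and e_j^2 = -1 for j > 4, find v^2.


v^2 = sum of c_i^2 * e_i^2
Positive signature terms (e_i^2 = +1): (-5)^2 + 2^2 + (-2)^2 + 2^2 = 37
Negative signature terms (e_j^2 = -1): (-4)^2 + 2^2 + (-2)^2 = 24
v^2 = 37 - 24 = 13
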